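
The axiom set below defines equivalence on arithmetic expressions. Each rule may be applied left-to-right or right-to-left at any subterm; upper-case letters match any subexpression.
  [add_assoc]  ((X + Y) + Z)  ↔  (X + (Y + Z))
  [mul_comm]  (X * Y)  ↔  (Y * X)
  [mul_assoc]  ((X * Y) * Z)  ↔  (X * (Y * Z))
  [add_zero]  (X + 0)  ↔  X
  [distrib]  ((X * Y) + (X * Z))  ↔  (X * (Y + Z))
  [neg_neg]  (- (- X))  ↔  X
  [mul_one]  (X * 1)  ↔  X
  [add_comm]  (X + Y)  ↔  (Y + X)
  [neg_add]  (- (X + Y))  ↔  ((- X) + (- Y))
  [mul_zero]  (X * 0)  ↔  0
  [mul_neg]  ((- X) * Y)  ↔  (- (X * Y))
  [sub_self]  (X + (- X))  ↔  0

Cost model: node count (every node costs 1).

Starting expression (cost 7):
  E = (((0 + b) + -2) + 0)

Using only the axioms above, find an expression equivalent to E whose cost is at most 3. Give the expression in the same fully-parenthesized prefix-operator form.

1. [add_comm →] (0 + b)  →  (b + 0);  E = (((b + 0) + -2) + 0)
2. [add_zero →] (((b + 0) + -2) + 0)  →  ((b + 0) + -2)
3. [add_zero →] (b + 0)  →  b;  cost 3 ≤ 3, done

(b + -2)   [cost 3]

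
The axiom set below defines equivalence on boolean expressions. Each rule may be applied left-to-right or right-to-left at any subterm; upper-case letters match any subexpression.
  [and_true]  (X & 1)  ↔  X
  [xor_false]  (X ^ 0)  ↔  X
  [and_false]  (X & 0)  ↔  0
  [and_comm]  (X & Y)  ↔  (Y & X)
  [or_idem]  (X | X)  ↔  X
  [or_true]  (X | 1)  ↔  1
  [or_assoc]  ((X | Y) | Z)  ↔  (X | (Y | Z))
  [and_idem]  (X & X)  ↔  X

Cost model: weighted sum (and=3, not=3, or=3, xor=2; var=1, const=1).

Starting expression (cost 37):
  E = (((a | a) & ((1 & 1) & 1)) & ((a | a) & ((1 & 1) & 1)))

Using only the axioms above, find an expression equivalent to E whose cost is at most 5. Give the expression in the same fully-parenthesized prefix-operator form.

1. [and_idem →] (((a | a) & ((1 & 1) & 1)) & ((a | a) & ((1 & 1) & 1)))  →  ((a | a) & ((1 & 1) & 1))
2. [and_true →] (1 & 1)  →  1;  E = ((a | a) & (1 & 1))
3. [or_idem →] (a | a)  →  a;  E = (a & (1 & 1))
4. [and_true →] (1 & 1)  →  1;  cost 5 ≤ 5, done

(a & 1)   [cost 5]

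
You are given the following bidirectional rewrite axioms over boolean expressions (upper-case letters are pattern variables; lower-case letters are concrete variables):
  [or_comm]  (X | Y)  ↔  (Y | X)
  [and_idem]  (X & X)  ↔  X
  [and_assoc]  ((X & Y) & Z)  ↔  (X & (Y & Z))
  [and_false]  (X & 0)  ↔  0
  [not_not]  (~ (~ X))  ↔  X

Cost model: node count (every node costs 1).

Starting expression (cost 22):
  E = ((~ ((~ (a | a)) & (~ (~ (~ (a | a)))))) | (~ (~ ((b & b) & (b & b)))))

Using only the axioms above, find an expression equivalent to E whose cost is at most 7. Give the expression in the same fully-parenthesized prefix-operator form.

((a | a) | (b & b))   [cost 7]

step 1: not_not (→) rewrites (~ (~ (a | a))) into (a | a), now ((~ ((~ (a | a)) & (~ (a | a)))) | (~ (~ ((b & b) & (b & b)))))
step 2: and_idem (→) rewrites ((~ (a | a)) & (~ (a | a))) into (~ (a | a)), now ((~ (~ (a | a))) | (~ (~ ((b & b) & (b & b)))))
step 3: not_not (→) rewrites (~ (~ ((b & b) & (b & b)))) into ((b & b) & (b & b)), now ((~ (~ (a | a))) | ((b & b) & (b & b)))
step 4: and_idem (→) rewrites (b & b) into b, now ((~ (~ (a | a))) | ((b & b) & b))
step 5: not_not (→) rewrites (~ (~ (a | a))) into (a | a), now ((a | a) | ((b & b) & b))
step 6: and_idem (→) rewrites (b & b) into b, reaching cost 7 (bound 7)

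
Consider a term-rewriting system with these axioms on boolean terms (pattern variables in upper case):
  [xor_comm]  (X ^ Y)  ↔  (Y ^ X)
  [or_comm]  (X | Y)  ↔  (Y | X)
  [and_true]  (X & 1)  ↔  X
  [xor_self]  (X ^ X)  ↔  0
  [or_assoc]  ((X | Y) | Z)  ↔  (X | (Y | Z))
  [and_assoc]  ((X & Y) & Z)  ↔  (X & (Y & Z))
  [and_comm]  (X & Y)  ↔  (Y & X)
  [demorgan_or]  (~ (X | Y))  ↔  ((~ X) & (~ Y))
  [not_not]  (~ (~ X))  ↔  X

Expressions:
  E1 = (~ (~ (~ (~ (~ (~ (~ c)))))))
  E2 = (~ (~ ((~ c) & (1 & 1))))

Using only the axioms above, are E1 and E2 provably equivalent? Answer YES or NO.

1. [not_not →] (~ (~ (~ (~ (~ (~ c))))))  →  (~ (~ (~ (~ c))));  E1 = (~ (~ (~ (~ (~ c)))))
2. [not_not →] (~ (~ (~ c)))  →  (~ c);  E1 = (~ (~ (~ c)))
3. [and_true ←] (~ c)  →  ((~ c) & 1);  E1 = (~ (~ ((~ c) & 1)))
4. [and_true ←] 1  →  (1 & 1);  this is E2

YES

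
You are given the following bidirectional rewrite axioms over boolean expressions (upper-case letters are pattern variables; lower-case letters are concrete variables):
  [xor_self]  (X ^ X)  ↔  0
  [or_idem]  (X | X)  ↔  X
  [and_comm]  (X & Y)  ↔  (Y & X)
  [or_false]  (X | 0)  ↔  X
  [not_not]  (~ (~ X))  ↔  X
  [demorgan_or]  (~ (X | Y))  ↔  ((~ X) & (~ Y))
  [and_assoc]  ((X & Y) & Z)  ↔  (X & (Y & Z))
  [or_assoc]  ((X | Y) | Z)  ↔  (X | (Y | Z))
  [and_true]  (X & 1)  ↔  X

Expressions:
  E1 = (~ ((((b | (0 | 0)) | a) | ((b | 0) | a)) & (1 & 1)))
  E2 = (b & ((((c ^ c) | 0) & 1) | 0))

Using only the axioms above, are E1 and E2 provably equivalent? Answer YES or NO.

NO

The axioms are sound identities: if E1 ↔* E2 then E1 and E2 evaluate identically under any assignment.
Under a=0, b=0, c=0: E1 evaluates to 1, E2 to 0. Distinct ⇒ no rewrite sequence connects them.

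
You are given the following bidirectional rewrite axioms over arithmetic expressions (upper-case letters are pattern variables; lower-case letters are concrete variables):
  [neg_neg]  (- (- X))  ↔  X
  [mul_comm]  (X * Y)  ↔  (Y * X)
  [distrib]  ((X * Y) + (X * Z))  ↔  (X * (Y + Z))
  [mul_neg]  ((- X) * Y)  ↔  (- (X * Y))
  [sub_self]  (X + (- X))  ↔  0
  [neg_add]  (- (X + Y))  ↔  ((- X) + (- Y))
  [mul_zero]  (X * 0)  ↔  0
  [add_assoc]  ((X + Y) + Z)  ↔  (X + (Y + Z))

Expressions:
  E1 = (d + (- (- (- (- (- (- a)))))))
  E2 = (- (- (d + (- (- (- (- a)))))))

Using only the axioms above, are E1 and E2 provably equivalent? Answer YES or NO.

YES

1. [neg_neg →] (- (- a))  →  a;  E1 = (d + (- (- (- (- a)))))
2. [neg_neg →] (- (- (- a)))  →  (- a);  E1 = (d + (- (- a)))
3. [neg_neg ←] (d + (- (- a)))  →  (- (- (d + (- (- a)))))
4. [neg_neg ←] (- (- a))  →  (- (- (- (- a))));  this is E2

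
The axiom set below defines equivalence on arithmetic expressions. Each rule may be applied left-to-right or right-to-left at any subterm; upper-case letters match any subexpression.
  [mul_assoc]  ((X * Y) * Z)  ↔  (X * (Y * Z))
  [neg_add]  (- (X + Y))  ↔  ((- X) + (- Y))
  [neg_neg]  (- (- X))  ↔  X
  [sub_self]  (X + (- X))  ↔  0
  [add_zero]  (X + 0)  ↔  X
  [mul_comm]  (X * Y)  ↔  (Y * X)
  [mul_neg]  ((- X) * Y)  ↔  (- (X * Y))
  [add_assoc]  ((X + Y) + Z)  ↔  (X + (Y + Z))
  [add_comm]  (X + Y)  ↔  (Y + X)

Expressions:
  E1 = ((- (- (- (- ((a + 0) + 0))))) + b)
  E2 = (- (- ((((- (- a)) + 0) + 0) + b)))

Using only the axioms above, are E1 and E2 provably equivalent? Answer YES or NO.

step 1: neg_neg (→) rewrites (- (- (- ((a + 0) + 0)))) into (- ((a + 0) + 0)), now ((- (- ((a + 0) + 0))) + b)
step 2: add_zero (→) rewrites (a + 0) into a, now ((- (- (a + 0))) + b)
step 3: neg_neg (→) rewrites (- (- (a + 0))) into (a + 0), now ((a + 0) + b)
step 4: neg_neg (←) rewrites a into (- (- a)), now (((- (- a)) + 0) + b)
step 5: neg_neg (←) rewrites (((- (- a)) + 0) + b) into (- (- (((- (- a)) + 0) + b)))
step 6: add_zero (←) rewrites (- (- a)) into ((- (- a)) + 0), which is E2

YES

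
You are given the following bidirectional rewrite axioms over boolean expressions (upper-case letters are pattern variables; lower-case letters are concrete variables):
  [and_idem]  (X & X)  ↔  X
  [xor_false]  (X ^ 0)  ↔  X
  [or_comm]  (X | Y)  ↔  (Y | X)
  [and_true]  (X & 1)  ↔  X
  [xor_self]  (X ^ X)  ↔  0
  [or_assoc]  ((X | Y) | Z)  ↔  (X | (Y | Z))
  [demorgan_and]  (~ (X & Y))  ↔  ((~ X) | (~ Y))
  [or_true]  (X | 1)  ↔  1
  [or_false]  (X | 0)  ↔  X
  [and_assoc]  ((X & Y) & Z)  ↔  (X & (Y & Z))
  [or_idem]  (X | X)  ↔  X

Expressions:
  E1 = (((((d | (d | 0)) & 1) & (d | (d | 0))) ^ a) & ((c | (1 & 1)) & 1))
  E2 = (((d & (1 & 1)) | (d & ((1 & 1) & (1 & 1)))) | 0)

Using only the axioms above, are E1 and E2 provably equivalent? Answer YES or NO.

Every axiom is a valid identity, so a rewrite proof would force E1 and E2 to agree under every assignment.
At a=1, c=0, d=0: E1 = 1 but E2 = 0; they differ, so no derivation exists.

NO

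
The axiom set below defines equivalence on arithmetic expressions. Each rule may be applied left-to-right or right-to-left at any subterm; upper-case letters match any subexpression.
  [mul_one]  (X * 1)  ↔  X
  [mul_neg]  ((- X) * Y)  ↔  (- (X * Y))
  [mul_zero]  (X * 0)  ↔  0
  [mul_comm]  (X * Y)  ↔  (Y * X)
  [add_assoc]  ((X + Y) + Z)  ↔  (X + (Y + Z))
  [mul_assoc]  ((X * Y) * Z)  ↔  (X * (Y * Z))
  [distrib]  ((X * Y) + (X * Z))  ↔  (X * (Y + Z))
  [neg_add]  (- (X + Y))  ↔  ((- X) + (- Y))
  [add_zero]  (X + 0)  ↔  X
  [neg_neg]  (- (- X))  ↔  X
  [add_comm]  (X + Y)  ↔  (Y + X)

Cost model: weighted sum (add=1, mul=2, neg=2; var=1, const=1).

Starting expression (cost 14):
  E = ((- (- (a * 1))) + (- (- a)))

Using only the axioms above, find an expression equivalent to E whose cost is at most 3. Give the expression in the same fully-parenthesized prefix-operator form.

step 1: neg_neg (→) rewrites (- (- a)) into a, now ((- (- (a * 1))) + a)
step 2: mul_one (→) rewrites (a * 1) into a, now ((- (- a)) + a)
step 3: neg_neg (→) rewrites (- (- a)) into a, reaching cost 3 (bound 3)

(a + a)   [cost 3]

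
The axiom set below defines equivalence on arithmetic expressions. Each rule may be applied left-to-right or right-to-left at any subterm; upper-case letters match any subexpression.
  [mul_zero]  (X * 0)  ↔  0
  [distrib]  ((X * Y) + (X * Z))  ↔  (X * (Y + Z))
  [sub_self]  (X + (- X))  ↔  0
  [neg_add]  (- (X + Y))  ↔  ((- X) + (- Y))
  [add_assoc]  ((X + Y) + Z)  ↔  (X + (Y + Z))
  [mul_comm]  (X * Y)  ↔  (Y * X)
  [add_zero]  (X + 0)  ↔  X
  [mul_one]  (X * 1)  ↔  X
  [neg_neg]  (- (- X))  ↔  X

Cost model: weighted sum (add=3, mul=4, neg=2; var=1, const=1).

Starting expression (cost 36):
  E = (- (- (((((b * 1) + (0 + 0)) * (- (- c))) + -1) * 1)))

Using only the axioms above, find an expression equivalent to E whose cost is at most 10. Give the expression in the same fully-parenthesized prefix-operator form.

((b * c) + -1)   [cost 10]

(1) (- (- (((((b * 1) + (0 + 0)) * (- (- c))) + -1) * 1)))  =[neg_neg →]=  (((((b * 1) + (0 + 0)) * (- (- c))) + -1) * 1)
(2) (b * 1)  =[mul_one →]=  b    ⊢ ((((b + (0 + 0)) * (- (- c))) + -1) * 1)
(3) (- (- c))  =[neg_neg →]=  c    ⊢ ((((b + (0 + 0)) * c) + -1) * 1)
(4) (0 + 0)  =[add_zero →]=  0    ⊢ ((((b + 0) * c) + -1) * 1)
(5) ((((b + 0) * c) + -1) * 1)  =[mul_one →]=  (((b + 0) * c) + -1)
(6) (b + 0)  =[add_zero →]=  b    ⊢ cost 10, within 10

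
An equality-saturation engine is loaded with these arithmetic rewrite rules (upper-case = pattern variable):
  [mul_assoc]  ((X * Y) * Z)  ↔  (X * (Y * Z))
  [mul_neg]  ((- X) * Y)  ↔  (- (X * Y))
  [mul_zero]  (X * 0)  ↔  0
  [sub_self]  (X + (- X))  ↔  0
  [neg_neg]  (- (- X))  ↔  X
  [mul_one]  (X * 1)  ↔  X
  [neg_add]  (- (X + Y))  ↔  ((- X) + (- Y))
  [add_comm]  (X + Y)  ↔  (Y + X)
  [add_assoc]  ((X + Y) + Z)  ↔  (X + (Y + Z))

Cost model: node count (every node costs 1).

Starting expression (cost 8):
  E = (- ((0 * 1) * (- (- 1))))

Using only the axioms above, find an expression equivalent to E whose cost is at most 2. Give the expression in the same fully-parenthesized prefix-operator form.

1. [neg_neg →] (- (- 1))  →  1;  E = (- ((0 * 1) * 1))
2. [mul_one →] (0 * 1)  →  0;  E = (- (0 * 1))
3. [mul_one →] (0 * 1)  →  0;  cost 2 ≤ 2, done

(- 0)   [cost 2]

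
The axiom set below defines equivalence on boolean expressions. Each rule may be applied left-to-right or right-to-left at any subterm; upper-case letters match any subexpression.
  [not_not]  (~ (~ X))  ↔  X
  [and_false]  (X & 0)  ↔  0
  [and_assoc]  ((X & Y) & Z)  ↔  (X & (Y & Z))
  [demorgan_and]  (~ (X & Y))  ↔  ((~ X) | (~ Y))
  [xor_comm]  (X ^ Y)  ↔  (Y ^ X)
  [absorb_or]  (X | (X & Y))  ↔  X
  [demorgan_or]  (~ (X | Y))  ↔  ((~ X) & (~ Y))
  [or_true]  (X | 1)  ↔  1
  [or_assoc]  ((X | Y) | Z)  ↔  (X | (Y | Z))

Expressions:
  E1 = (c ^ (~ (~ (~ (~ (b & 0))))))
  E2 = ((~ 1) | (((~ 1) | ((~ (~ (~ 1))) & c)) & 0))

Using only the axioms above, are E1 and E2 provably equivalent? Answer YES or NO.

NO

All listed rules preserve value, hence provable equivalence implies equal values everywhere; look for a separating assignment.
b=0, c=1 gives E1 ↦ 1, E2 ↦ 0; values differ ⇒ not provably equivalent.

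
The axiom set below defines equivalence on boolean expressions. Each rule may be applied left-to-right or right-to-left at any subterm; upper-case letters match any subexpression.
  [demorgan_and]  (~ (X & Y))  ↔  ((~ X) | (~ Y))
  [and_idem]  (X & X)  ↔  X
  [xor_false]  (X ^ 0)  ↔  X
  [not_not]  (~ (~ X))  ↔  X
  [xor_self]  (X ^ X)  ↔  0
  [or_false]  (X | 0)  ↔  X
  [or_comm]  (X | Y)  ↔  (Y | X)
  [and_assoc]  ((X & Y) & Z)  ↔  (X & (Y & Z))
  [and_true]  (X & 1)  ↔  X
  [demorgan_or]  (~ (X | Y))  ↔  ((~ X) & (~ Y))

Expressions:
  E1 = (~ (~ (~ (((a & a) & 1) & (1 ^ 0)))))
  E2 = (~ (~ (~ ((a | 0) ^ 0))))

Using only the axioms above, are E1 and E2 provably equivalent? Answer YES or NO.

(1) (~ (~ (((a & a) & 1) & (1 ^ 0))))  =[not_not →]=  (((a & a) & 1) & (1 ^ 0))    ⊢ (~ (((a & a) & 1) & (1 ^ 0)))
(2) (1 ^ 0)  =[xor_false →]=  1    ⊢ (~ (((a & a) & 1) & 1))
(3) ((a & a) & 1)  =[and_true →]=  (a & a)    ⊢ (~ ((a & a) & 1))
(4) ((a & a) & 1)  =[and_true →]=  (a & a)    ⊢ (~ (a & a))
(5) (a & a)  =[and_idem →]=  a    ⊢ (~ a)
(6) a  =[xor_false ←]=  (a ^ 0)    ⊢ (~ (a ^ 0))
(7) (a ^ 0)  =[not_not ←]=  (~ (~ (a ^ 0)))    ⊢ (~ (~ (~ (a ^ 0))))
(8) a  =[or_false ←]=  (a | 0)    ⊢ E2

YES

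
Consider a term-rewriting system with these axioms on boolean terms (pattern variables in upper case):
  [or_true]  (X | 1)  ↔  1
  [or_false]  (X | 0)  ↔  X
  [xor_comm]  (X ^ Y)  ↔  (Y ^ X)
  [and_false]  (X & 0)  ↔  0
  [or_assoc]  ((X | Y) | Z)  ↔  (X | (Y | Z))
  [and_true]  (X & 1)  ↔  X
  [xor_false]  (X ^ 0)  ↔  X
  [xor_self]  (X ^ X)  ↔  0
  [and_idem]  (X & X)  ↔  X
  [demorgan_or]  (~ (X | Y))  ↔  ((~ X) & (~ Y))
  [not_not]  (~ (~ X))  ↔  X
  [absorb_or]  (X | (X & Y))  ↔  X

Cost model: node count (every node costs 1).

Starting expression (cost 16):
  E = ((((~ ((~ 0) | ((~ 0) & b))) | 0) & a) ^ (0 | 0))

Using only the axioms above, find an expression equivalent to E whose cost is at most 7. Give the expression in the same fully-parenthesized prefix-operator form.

(1) ((~ ((~ 0) | ((~ 0) & b))) | 0)  =[or_false →]=  (~ ((~ 0) | ((~ 0) & b)))    ⊢ (((~ ((~ 0) | ((~ 0) & b))) & a) ^ (0 | 0))
(2) ((~ 0) | ((~ 0) & b))  =[absorb_or →]=  (~ 0)    ⊢ (((~ (~ 0)) & a) ^ (0 | 0))
(3) (~ (~ 0))  =[not_not →]=  0    ⊢ cost 7, within 7

((0 & a) ^ (0 | 0))   [cost 7]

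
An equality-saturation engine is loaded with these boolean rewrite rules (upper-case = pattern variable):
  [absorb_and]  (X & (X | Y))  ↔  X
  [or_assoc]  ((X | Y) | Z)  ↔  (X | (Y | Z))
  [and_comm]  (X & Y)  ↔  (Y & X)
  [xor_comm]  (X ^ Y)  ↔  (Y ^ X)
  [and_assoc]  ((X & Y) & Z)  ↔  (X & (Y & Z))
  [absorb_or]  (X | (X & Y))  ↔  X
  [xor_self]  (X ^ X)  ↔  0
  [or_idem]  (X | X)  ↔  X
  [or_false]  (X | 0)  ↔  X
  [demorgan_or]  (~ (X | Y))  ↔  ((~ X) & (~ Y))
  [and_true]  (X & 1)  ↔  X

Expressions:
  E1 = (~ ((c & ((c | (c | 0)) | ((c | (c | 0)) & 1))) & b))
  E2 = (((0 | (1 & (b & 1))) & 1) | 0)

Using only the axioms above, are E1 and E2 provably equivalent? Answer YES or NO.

NO

Every axiom is a valid identity, so a rewrite proof would force E1 and E2 to agree under every assignment.
At b=0, c=0: E1 = 1 but E2 = 0; they differ, so no derivation exists.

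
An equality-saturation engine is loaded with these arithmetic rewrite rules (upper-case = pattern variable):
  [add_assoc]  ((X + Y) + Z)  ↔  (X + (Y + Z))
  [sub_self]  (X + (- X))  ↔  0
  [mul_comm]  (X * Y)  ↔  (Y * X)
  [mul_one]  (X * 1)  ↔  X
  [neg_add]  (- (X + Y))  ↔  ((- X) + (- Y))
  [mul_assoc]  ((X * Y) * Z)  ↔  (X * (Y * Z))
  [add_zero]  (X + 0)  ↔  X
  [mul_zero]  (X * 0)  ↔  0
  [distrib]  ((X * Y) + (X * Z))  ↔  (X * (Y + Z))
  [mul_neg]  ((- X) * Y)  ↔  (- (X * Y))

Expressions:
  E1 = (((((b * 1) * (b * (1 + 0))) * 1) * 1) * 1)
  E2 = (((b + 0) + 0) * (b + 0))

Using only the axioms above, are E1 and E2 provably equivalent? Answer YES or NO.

1. [add_zero →] (1 + 0)  →  1;  E1 = (((((b * 1) * (b * 1)) * 1) * 1) * 1)
2. [mul_one →] (b * 1)  →  b;  E1 = (((((b * 1) * b) * 1) * 1) * 1)
3. [mul_one →] ((((b * 1) * b) * 1) * 1)  →  (((b * 1) * b) * 1);  E1 = ((((b * 1) * b) * 1) * 1)
4. [mul_one →] (b * 1)  →  b;  E1 = (((b * b) * 1) * 1)
5. [mul_one →] (((b * b) * 1) * 1)  →  ((b * b) * 1)
6. [mul_one →] ((b * b) * 1)  →  (b * b)
7. [add_zero ←] b  →  (b + 0);  E1 = ((b + 0) * b)
8. [add_zero ←] b  →  (b + 0);  E1 = ((b + 0) * (b + 0))
9. [add_zero ←] (b + 0)  →  ((b + 0) + 0);  this is E2

YES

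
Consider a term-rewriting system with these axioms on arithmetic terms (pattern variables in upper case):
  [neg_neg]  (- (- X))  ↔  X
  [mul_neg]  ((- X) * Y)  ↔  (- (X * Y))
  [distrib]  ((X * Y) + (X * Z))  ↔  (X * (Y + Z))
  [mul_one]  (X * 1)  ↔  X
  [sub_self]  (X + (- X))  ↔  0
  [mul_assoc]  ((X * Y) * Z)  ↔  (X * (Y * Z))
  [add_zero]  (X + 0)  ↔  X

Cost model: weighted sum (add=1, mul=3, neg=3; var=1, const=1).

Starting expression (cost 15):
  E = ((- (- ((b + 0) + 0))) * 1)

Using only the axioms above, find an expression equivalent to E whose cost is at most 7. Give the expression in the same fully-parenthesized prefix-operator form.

(- (- b))   [cost 7]

(1) (b + 0)  =[add_zero →]=  b    ⊢ ((- (- (b + 0))) * 1)
(2) (b + 0)  =[add_zero →]=  b    ⊢ ((- (- b)) * 1)
(3) ((- (- b)) * 1)  =[mul_one →]=  (- (- b))    ⊢ cost 7, within 7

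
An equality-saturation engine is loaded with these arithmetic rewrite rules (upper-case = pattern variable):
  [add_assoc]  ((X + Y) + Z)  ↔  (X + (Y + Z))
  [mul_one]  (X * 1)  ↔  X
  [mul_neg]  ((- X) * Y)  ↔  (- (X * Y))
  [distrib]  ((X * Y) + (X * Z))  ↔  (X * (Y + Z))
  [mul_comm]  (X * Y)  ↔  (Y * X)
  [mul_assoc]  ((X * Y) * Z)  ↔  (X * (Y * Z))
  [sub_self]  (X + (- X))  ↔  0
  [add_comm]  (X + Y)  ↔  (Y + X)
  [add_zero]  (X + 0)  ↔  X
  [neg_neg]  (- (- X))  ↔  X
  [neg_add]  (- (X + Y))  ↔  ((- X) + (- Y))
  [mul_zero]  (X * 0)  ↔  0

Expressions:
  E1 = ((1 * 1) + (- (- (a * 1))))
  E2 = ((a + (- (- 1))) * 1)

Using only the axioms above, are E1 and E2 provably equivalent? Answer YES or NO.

(1) (- (- (a * 1)))  =[neg_neg →]=  (a * 1)    ⊢ ((1 * 1) + (a * 1))
(2) (1 * 1)  =[mul_one →]=  1    ⊢ (1 + (a * 1))
(3) (a * 1)  =[mul_one →]=  a    ⊢ (1 + a)
(4) (1 + a)  =[mul_one ←]=  ((1 + a) * 1)
(5) (1 + a)  =[add_comm →]=  (a + 1)    ⊢ ((a + 1) * 1)
(6) 1  =[neg_neg ←]=  (- (- 1))    ⊢ E2

YES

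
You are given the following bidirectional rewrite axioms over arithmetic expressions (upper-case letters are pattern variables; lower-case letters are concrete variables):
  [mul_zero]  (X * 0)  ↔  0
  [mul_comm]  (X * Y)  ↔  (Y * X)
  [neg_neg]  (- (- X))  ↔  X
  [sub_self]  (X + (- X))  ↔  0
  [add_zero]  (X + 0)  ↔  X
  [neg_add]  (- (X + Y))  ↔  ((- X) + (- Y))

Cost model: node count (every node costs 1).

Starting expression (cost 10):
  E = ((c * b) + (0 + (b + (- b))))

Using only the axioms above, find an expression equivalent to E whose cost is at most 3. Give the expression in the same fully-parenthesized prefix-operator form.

(b * c)   [cost 3]

step 1: sub_self (→) rewrites (b + (- b)) into 0, now ((c * b) + (0 + 0))
step 2: mul_comm (→) rewrites (c * b) into (b * c), now ((b * c) + (0 + 0))
step 3: add_zero (→) rewrites (0 + 0) into 0, now ((b * c) + 0)
step 4: add_zero (→) rewrites ((b * c) + 0) into (b * c), reaching cost 3 (bound 3)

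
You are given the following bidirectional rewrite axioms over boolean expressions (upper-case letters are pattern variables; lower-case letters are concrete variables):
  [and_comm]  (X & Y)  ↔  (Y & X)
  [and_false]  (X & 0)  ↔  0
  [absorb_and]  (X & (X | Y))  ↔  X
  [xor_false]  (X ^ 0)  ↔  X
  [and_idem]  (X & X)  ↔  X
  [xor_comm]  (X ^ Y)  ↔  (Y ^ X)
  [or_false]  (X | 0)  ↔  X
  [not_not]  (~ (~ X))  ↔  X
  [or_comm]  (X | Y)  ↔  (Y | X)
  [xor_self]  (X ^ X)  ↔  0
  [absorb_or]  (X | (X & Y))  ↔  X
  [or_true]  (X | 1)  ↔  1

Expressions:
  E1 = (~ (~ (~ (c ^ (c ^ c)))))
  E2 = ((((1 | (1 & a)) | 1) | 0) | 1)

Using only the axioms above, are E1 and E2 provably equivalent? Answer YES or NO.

All listed rules preserve value, hence provable equivalence implies equal values everywhere; look for a separating assignment.
a=0, c=1 gives E1 ↦ 0, E2 ↦ 1; values differ ⇒ not provably equivalent.

NO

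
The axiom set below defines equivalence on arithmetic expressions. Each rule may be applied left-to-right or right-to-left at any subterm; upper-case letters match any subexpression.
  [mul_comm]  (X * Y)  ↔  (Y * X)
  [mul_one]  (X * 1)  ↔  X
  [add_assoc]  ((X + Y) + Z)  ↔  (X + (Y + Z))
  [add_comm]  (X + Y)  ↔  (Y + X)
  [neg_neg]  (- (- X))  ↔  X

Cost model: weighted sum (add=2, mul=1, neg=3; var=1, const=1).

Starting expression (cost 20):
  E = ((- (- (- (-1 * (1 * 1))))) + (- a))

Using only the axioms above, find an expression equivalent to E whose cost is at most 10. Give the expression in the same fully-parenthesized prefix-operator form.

((- -1) + (- a))   [cost 10]

step 1: mul_one (→) rewrites (1 * 1) into 1, now ((- (- (- (-1 * 1)))) + (- a))
step 2: mul_one (→) rewrites (-1 * 1) into -1, now ((- (- (- -1))) + (- a))
step 3: neg_neg (→) rewrites (- (- (- -1))) into (- -1), reaching cost 10 (bound 10)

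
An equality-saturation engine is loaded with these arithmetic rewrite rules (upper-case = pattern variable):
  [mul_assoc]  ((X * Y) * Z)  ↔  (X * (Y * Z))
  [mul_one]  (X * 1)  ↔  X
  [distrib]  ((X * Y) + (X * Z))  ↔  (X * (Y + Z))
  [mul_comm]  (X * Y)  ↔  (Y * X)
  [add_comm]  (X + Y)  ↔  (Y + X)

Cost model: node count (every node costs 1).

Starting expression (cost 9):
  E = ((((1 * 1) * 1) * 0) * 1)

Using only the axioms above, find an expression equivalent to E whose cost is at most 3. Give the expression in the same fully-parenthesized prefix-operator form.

(1 * 0)   [cost 3]

step 1: mul_one (→) rewrites (1 * 1) into 1, now (((1 * 1) * 0) * 1)
step 2: mul_one (→) rewrites (1 * 1) into 1, now ((1 * 0) * 1)
step 3: mul_one (→) rewrites ((1 * 0) * 1) into (1 * 0), reaching cost 3 (bound 3)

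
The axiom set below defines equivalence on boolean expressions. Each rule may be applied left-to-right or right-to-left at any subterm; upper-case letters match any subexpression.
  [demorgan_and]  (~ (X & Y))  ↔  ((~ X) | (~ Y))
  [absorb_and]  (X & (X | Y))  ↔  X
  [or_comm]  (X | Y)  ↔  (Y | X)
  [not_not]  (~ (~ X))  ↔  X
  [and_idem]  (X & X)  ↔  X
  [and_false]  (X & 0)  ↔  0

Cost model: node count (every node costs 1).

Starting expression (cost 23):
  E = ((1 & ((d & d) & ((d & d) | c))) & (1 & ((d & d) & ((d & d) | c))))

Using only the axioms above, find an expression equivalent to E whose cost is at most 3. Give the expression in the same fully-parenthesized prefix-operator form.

(1) ((1 & ((d & d) & ((d & d) | c))) & (1 & ((d & d) & ((d & d) | c))))  =[and_idem →]=  (1 & ((d & d) & ((d & d) | c)))
(2) ((d & d) & ((d & d) | c))  =[absorb_and →]=  (d & d)    ⊢ (1 & (d & d))
(3) (d & d)  =[and_idem →]=  d    ⊢ cost 3, within 3

(1 & d)   [cost 3]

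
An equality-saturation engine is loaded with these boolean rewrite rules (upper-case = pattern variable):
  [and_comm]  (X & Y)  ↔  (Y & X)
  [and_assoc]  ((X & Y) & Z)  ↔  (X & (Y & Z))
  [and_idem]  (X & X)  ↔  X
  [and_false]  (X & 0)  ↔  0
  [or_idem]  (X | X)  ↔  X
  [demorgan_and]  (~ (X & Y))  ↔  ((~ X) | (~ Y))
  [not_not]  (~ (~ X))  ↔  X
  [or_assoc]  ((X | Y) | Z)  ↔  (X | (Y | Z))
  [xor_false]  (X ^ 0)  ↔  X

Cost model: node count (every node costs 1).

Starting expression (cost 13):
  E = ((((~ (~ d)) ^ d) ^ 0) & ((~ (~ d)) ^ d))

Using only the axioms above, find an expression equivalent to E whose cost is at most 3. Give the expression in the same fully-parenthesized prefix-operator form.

(d ^ d)   [cost 3]

(1) (((~ (~ d)) ^ d) ^ 0)  =[xor_false →]=  ((~ (~ d)) ^ d)    ⊢ (((~ (~ d)) ^ d) & ((~ (~ d)) ^ d))
(2) (((~ (~ d)) ^ d) & ((~ (~ d)) ^ d))  =[and_idem →]=  ((~ (~ d)) ^ d)
(3) (~ (~ d))  =[not_not →]=  d    ⊢ cost 3, within 3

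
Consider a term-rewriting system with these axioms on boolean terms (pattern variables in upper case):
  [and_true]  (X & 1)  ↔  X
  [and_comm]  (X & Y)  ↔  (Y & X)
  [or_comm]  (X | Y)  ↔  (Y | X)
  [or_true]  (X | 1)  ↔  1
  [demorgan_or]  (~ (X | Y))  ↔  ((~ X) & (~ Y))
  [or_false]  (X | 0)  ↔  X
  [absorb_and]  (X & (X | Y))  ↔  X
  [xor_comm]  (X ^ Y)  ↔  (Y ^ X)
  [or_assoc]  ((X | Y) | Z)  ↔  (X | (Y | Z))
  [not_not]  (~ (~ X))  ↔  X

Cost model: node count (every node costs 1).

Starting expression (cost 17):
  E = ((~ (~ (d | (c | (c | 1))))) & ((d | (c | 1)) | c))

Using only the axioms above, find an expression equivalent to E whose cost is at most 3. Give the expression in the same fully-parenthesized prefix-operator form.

(d | 1)   [cost 3]

1. [not_not →] (~ (~ (d | (c | (c | 1)))))  →  (d | (c | (c | 1)));  E = ((d | (c | (c | 1))) & ((d | (c | 1)) | c))
2. [or_true →] (c | 1)  →  1;  E = ((d | (c | 1)) & ((d | (c | 1)) | c))
3. [absorb_and →] ((d | (c | 1)) & ((d | (c | 1)) | c))  →  (d | (c | 1))
4. [or_true →] (c | 1)  →  1;  cost 3 ≤ 3, done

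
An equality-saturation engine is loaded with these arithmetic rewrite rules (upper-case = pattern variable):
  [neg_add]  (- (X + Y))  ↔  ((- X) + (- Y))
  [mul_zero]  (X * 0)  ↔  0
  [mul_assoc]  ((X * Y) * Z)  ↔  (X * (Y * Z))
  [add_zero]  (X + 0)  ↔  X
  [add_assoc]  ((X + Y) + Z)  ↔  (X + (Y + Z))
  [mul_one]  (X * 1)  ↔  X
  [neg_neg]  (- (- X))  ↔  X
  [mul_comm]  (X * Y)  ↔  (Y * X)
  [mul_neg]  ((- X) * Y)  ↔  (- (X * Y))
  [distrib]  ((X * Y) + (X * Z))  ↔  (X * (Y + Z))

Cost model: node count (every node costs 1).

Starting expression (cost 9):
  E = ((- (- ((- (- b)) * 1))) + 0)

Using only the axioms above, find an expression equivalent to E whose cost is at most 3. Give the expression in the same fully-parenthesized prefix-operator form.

(1) ((- (- b)) * 1)  =[mul_one →]=  (- (- b))    ⊢ ((- (- (- (- b)))) + 0)
(2) (- (- (- b)))  =[neg_neg →]=  (- b)    ⊢ ((- (- b)) + 0)
(3) ((- (- b)) + 0)  =[add_zero →]=  (- (- b))    ⊢ cost 3, within 3

(- (- b))   [cost 3]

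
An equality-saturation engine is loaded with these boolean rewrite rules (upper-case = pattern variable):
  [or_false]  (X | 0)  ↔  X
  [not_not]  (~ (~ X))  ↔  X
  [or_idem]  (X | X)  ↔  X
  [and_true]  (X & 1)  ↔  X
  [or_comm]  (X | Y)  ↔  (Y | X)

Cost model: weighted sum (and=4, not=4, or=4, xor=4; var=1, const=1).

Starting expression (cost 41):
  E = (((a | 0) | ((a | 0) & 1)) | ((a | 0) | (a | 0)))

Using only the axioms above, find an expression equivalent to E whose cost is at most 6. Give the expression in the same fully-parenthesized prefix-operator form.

step 1: and_true (→) rewrites ((a | 0) & 1) into (a | 0), now (((a | 0) | (a | 0)) | ((a | 0) | (a | 0)))
step 2: or_idem (→) rewrites (((a | 0) | (a | 0)) | ((a | 0) | (a | 0))) into ((a | 0) | (a | 0))
step 3: or_false (→) rewrites (a | 0) into a, now ((a | 0) | a)
step 4: or_false (→) rewrites (a | 0) into a, reaching cost 6 (bound 6)

(a | a)   [cost 6]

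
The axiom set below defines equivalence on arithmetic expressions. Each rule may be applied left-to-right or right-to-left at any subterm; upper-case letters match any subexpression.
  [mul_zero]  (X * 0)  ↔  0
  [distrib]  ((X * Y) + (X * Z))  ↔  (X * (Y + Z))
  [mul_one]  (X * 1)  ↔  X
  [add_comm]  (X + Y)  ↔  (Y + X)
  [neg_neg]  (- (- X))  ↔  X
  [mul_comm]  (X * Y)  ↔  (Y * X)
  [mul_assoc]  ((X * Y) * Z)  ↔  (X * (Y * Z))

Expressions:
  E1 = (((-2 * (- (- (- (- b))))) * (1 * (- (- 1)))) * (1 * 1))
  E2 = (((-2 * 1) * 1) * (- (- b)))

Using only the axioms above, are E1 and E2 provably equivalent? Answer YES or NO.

1. [neg_neg →] (- (- b))  →  b;  E1 = (((-2 * (- (- b))) * (1 * (- (- 1)))) * (1 * 1))
2. [neg_neg →] (- (- 1))  →  1;  E1 = (((-2 * (- (- b))) * (1 * 1)) * (1 * 1))
3. [mul_one →] (1 * 1)  →  1;  E1 = (((-2 * (- (- b))) * 1) * (1 * 1))
4. [mul_one →] (1 * 1)  →  1;  E1 = (((-2 * (- (- b))) * 1) * 1)
5. [neg_neg →] (- (- b))  →  b;  E1 = (((-2 * b) * 1) * 1)
6. [mul_one →] (((-2 * b) * 1) * 1)  →  ((-2 * b) * 1)
7. [mul_one →] ((-2 * b) * 1)  →  (-2 * b)
8. [mul_one ←] -2  →  (-2 * 1);  E1 = ((-2 * 1) * b)
9. [neg_neg ←] b  →  (- (- b));  E1 = ((-2 * 1) * (- (- b)))
10. [mul_one ←] (-2 * 1)  →  ((-2 * 1) * 1);  this is E2

YES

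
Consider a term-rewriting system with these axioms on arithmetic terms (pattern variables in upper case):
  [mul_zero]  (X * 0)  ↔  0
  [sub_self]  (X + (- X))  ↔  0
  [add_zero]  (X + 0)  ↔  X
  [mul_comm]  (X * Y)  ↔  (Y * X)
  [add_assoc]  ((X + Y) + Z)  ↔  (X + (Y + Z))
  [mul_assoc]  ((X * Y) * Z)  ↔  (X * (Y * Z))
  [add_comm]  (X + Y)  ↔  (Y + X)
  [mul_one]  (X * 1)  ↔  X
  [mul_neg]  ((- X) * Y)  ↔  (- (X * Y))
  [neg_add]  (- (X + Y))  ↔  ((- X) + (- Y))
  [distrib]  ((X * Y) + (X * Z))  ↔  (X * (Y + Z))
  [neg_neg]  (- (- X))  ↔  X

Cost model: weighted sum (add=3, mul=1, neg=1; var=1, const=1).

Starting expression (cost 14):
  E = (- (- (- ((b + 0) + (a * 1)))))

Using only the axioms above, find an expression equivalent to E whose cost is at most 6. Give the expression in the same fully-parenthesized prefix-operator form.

(- (b + a))   [cost 6]

step 1: add_zero (→) rewrites (b + 0) into b, now (- (- (- (b + (a * 1)))))
step 2: neg_neg (→) rewrites (- (- (b + (a * 1)))) into (b + (a * 1)), now (- (b + (a * 1)))
step 3: mul_one (→) rewrites (a * 1) into a, reaching cost 6 (bound 6)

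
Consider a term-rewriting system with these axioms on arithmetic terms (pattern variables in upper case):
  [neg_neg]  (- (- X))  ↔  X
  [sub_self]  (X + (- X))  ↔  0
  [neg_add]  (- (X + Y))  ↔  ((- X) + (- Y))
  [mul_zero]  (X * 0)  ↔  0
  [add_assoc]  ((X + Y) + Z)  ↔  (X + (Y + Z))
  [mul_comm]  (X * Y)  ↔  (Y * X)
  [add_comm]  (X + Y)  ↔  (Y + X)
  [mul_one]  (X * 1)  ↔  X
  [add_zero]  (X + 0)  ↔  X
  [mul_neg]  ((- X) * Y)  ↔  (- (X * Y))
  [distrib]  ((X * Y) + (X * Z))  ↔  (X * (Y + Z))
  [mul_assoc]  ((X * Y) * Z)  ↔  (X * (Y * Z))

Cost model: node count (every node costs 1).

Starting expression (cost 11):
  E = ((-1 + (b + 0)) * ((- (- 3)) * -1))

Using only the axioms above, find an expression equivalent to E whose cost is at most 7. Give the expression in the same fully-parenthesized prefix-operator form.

step 1: add_zero (→) rewrites (b + 0) into b, now ((-1 + b) * ((- (- 3)) * -1))
step 2: neg_neg (→) rewrites (- (- 3)) into 3, reaching cost 7 (bound 7)

((-1 + b) * (3 * -1))   [cost 7]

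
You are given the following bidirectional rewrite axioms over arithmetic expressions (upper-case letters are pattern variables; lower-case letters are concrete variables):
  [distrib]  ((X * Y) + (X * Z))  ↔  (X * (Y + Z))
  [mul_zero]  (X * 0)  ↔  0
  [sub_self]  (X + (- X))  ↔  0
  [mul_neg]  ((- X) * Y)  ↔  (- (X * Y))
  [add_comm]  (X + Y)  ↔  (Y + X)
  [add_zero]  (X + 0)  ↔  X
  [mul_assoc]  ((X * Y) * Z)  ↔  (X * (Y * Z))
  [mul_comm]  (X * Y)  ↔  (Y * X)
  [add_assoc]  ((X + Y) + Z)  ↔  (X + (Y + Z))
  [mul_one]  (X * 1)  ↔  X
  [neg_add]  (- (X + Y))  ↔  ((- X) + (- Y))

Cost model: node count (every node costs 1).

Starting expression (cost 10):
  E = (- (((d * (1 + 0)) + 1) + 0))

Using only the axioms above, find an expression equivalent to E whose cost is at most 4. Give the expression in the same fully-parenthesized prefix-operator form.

(- (d + 1))   [cost 4]

(1) (1 + 0)  =[add_zero →]=  1    ⊢ (- (((d * 1) + 1) + 0))
(2) (((d * 1) + 1) + 0)  =[add_zero →]=  ((d * 1) + 1)    ⊢ (- ((d * 1) + 1))
(3) (d * 1)  =[mul_one →]=  d    ⊢ cost 4, within 4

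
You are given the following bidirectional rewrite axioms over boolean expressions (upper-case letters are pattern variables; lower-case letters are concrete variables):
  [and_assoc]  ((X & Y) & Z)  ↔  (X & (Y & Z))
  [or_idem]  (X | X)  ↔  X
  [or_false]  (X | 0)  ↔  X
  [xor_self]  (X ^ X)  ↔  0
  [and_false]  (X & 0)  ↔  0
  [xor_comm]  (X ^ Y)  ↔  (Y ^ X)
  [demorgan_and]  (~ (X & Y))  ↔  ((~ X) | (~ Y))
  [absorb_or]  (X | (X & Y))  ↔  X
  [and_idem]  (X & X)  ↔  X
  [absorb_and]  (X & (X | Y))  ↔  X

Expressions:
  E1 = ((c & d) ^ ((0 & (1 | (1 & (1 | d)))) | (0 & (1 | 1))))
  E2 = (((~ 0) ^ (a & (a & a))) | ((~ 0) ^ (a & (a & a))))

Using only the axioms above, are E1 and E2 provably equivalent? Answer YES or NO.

NO

All listed rules preserve value, hence provable equivalence implies equal values everywhere; look for a separating assignment.
a=0, c=0, d=0 gives E1 ↦ 0, E2 ↦ 1; values differ ⇒ not provably equivalent.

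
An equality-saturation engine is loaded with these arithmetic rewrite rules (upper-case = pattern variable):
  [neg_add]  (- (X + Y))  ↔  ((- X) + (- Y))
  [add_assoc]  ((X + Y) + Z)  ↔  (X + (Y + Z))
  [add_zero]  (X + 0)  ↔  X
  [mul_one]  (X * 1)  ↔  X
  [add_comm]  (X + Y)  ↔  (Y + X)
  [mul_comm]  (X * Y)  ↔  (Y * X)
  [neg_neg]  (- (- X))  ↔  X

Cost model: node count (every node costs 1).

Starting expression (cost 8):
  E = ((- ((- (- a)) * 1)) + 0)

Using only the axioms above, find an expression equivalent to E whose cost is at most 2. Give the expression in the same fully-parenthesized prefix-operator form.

(- a)   [cost 2]

(1) (- (- a))  =[neg_neg →]=  a    ⊢ ((- (a * 1)) + 0)
(2) (a * 1)  =[mul_one →]=  a    ⊢ ((- a) + 0)
(3) ((- a) + 0)  =[add_zero →]=  (- a)    ⊢ cost 2, within 2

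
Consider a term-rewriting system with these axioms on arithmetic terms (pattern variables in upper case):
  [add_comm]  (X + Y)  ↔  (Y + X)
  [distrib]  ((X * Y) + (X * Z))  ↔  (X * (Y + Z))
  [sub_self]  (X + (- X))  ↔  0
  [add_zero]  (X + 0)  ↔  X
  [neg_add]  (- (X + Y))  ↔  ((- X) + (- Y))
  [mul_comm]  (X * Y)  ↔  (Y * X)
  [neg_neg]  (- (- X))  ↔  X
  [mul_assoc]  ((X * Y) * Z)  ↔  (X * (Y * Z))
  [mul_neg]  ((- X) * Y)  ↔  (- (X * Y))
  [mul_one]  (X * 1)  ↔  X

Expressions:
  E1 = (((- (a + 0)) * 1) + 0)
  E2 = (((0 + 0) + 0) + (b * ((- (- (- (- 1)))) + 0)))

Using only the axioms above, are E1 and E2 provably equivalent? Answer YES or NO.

NO

Every axiom is a valid identity, so a rewrite proof would force E1 and E2 to agree under every assignment.
At a=0, b=1: E1 = 0 but E2 = 1; they differ, so no derivation exists.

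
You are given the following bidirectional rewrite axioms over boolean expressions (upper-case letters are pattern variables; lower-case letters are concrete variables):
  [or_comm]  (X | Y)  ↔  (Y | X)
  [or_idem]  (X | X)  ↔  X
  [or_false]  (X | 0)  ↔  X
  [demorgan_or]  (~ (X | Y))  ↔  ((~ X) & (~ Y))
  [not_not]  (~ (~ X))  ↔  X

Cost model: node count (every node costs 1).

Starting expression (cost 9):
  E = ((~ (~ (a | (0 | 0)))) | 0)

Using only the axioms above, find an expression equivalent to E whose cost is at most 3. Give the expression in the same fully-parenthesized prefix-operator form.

(~ (~ a))   [cost 3]

1. [or_false →] (0 | 0)  →  0;  E = ((~ (~ (a | 0))) | 0)
2. [or_false →] (a | 0)  →  a;  E = ((~ (~ a)) | 0)
3. [or_false →] ((~ (~ a)) | 0)  →  (~ (~ a));  cost 3 ≤ 3, done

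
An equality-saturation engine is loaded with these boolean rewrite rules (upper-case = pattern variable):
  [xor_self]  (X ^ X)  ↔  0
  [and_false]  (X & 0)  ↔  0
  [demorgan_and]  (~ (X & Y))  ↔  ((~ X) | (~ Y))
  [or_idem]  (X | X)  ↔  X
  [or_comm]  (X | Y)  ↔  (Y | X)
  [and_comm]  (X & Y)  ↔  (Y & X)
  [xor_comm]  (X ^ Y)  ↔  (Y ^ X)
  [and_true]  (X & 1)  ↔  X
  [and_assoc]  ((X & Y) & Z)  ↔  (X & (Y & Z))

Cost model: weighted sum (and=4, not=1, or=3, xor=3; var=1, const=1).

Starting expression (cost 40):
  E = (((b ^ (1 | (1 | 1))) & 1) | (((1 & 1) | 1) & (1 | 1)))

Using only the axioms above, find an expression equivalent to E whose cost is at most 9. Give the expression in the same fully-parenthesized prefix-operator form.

step 1: or_idem (→) rewrites (1 | 1) into 1, now (((b ^ (1 | 1)) & 1) | (((1 & 1) | 1) & (1 | 1)))
step 2: or_idem (→) rewrites (1 | 1) into 1, now (((b ^ (1 | 1)) & 1) | (((1 & 1) | 1) & 1))
step 3: or_idem (→) rewrites (1 | 1) into 1, now (((b ^ 1) & 1) | (((1 & 1) | 1) & 1))
step 4: and_true (→) rewrites (1 & 1) into 1, now (((b ^ 1) & 1) | ((1 | 1) & 1))
step 5: and_true (→) rewrites ((b ^ 1) & 1) into (b ^ 1), now ((b ^ 1) | ((1 | 1) & 1))
step 6: or_idem (→) rewrites (1 | 1) into 1, now ((b ^ 1) | (1 & 1))
step 7: and_true (→) rewrites (1 & 1) into 1, reaching cost 9 (bound 9)

((b ^ 1) | 1)   [cost 9]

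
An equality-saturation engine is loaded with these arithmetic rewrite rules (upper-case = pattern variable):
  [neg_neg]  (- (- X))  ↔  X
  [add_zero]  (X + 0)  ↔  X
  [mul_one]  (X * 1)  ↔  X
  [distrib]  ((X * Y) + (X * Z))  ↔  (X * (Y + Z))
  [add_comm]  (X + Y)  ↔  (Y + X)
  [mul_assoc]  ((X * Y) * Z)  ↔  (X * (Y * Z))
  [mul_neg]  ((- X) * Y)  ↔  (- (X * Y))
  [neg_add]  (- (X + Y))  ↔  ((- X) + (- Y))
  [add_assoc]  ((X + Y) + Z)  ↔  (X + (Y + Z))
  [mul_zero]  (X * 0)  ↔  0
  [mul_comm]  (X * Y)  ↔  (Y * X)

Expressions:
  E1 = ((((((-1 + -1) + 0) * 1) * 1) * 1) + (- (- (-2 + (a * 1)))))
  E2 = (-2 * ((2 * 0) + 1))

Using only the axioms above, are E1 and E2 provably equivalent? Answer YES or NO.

NO

All listed rules preserve value, hence provable equivalence implies equal values everywhere; look for a separating assignment.
a=0 gives E1 ↦ -4, E2 ↦ -2; values differ ⇒ not provably equivalent.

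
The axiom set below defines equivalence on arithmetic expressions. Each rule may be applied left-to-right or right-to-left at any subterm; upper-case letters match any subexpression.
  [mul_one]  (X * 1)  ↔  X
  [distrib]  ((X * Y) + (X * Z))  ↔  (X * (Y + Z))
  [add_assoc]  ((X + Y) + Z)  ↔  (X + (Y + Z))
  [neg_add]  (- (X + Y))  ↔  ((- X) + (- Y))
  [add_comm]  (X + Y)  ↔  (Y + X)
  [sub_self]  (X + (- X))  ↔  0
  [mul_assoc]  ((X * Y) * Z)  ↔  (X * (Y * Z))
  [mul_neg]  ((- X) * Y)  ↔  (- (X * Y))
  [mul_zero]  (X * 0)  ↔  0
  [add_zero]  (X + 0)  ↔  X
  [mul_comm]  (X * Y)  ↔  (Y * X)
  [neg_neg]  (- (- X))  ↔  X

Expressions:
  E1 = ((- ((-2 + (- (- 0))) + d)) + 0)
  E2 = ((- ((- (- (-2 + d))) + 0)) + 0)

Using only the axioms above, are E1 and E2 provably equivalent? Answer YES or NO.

(1) (- (- 0))  =[neg_neg →]=  0    ⊢ ((- ((-2 + 0) + d)) + 0)
(2) (-2 + 0)  =[add_zero →]=  -2    ⊢ ((- (-2 + d)) + 0)
(3) ((- (-2 + d)) + 0)  =[add_zero →]=  (- (-2 + d))
(4) (- (-2 + d))  =[neg_neg ←]=  (- (- (- (-2 + d))))
(5) (- (- (- (-2 + d))))  =[add_zero ←]=  ((- (- (- (-2 + d)))) + 0)
(6) (- (- (-2 + d)))  =[add_zero ←]=  ((- (- (-2 + d))) + 0)    ⊢ E2

YES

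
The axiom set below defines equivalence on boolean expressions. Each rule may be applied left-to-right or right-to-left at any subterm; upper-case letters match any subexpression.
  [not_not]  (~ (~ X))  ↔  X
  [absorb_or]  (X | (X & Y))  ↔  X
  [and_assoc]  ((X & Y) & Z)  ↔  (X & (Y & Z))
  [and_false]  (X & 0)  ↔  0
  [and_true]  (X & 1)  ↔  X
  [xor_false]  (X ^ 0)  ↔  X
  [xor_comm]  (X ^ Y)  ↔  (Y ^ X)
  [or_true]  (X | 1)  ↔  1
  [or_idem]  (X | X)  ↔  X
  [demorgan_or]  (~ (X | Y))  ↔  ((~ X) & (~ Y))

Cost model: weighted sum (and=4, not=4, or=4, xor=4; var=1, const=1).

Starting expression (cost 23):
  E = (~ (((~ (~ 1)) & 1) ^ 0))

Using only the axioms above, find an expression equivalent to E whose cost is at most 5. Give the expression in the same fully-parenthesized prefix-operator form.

(~ 1)   [cost 5]

1. [xor_false →] (((~ (~ 1)) & 1) ^ 0)  →  ((~ (~ 1)) & 1);  E = (~ ((~ (~ 1)) & 1))
2. [and_true →] ((~ (~ 1)) & 1)  →  (~ (~ 1));  E = (~ (~ (~ 1)))
3. [not_not →] (~ (~ 1))  →  1;  cost 5 ≤ 5, done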